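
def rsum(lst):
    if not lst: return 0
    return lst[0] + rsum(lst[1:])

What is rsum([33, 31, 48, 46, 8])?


rsum([33, 31, 48, 46, 8]) = 33 + rsum([31, 48, 46, 8])
rsum([31, 48, 46, 8]) = 31 + rsum([48, 46, 8])
rsum([48, 46, 8]) = 48 + rsum([46, 8])
rsum([46, 8]) = 46 + rsum([8])
rsum([8]) = 8 + rsum([])
rsum([]) = 0  (base case)
Total: 33 + 31 + 48 + 46 + 8 + 0 = 166

166


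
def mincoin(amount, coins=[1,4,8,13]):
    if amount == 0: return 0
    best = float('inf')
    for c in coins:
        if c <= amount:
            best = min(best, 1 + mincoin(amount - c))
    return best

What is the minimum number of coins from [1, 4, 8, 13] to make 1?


Building up with DP:
mincoin(0) = 0
mincoin(1) = min(1+mincoin(0)=1+0=1) = 1

1


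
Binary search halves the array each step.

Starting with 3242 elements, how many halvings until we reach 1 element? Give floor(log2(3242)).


3242 / 2 = 1621
1621 / 2 = 810
810 / 2 = 405
405 / 2 = 202
202 / 2 = 101
101 / 2 = 50
50 / 2 = 25
25 / 2 = 12
12 / 2 = 6
6 / 2 = 3
3 / 2 = 1
Reached 1 after 11 halvings

11


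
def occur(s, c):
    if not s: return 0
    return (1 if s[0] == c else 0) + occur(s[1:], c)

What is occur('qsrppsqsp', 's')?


s[0]='q' != 's' -> 0
s[0]='s' == 's' -> 1
s[0]='r' != 's' -> 0
s[0]='p' != 's' -> 0
s[0]='p' != 's' -> 0
s[0]='s' == 's' -> 1
s[0]='q' != 's' -> 0
s[0]='s' == 's' -> 1
s[0]='p' != 's' -> 0
Sum: 0 + 1 + 0 + 0 + 0 + 1 + 0 + 1 + 0 = 3

3


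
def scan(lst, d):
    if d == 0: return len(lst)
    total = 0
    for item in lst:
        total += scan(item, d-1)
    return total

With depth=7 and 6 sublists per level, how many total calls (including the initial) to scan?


At depth 0 (root): 1 call
At depth 1: each of 1 parents calls scan on 6 children = 6 calls
At depth 2: each of 6 parents calls scan on 6 children = 36 calls
At depth 3: each of 36 parents calls scan on 6 children = 216 calls
At depth 4: each of 216 parents calls scan on 6 children = 1296 calls
At depth 5: each of 1296 parents calls scan on 6 children = 7776 calls
At depth 6: each of 7776 parents calls scan on 6 children = 46656 calls
At depth 7: each of 46656 parents calls scan on 6 children = 279936 calls
Total: 1 + 6 + 36 + 216 + 1296 + 7776 + 46656 + 279936 = 335923

335923


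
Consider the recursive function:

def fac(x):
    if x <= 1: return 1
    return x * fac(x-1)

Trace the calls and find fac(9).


fac(9)
= 9 * fac(8)
= 9 * 8 * fac(7)
= 9 * 8 * 7 * fac(6)
= 9 * 8 * 7 * 6 * fac(5)
= 9 * 8 * 7 * 6 * 5 * fac(4)
= 9 * 8 * 7 * 6 * 5 * 4 * fac(3)
= 9 * 8 * 7 * 6 * 5 * 4 * 3 * fac(2)
= 9 * 8 * 7 * 6 * 5 * 4 * 3 * 2 * fac(1)
= 9 * 8 * 7 * 6 * 5 * 4 * 3 * 2 * 1
= 362880

362880


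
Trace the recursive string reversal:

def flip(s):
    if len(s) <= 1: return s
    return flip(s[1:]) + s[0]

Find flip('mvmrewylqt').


flip('mvmrewylqt') = flip('vmrewylqt') + 'm'
flip('vmrewylqt') = flip('mrewylqt') + 'v'
flip('mrewylqt') = flip('rewylqt') + 'm'
flip('rewylqt') = flip('ewylqt') + 'r'
flip('ewylqt') = flip('wylqt') + 'e'
flip('wylqt') = flip('ylqt') + 'w'
flip('ylqt') = flip('lqt') + 'y'
flip('lqt') = flip('qt') + 'l'
flip('qt') = flip('t') + 'q'
flip('t') = 't'  (base case)
Concatenating: 't' + 'q' + 'l' + 'y' + 'w' + 'e' + 'r' + 'm' + 'v' + 'm' = 'tqlywermvm'

tqlywermvm


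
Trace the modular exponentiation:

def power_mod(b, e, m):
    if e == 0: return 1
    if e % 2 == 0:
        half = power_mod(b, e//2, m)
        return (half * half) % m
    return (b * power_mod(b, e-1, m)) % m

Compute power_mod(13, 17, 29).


power_mod(13, 17, 29): e is odd, compute power_mod(13, 16, 29)
  power_mod(13, 16, 29): e is even, compute power_mod(13, 8, 29)
    power_mod(13, 8, 29): e is even, compute power_mod(13, 4, 29)
      power_mod(13, 4, 29): e is even, compute power_mod(13, 2, 29)
        power_mod(13, 2, 29): e is even, compute power_mod(13, 1, 29)
          power_mod(13, 1, 29): e is odd, compute power_mod(13, 0, 29)
          power_mod(13, 0, 29) = 1
          (13 * 1) % 29 = 13
        half=13, (13*13) % 29 = 24
      half=24, (24*24) % 29 = 25
    half=25, (25*25) % 29 = 16
  half=16, (16*16) % 29 = 24
(13 * 24) % 29 = 22

22


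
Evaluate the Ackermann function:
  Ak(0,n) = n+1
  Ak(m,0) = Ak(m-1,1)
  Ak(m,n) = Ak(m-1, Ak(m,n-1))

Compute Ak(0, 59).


Ak(0, 59) = 60
Result: Ak(0, 59) = 60

60


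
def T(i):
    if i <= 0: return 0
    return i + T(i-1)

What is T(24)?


T(24)
= 24 + 23 + 22 + 21 + 20 + 19 + 18 + 17 + 16 + 15 + 14 + 13 + 12 + 11 + 10 + 9 + 8 + 7 + 6 + 5 + 4 + 3 + 2 + 1 + T(0)
= 24 + 23 + 22 + 21 + 20 + 19 + 18 + 17 + 16 + 15 + 14 + 13 + 12 + 11 + 10 + 9 + 8 + 7 + 6 + 5 + 4 + 3 + 2 + 1 + 0
= 300

300


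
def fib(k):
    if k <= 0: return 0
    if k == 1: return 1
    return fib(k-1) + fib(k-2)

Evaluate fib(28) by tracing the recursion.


Computing fib(28) bottom-up:
fib(0) = 0
fib(1) = 1
fib(2) = fib(1) + fib(0) = 1 + 0 = 1
fib(3) = fib(2) + fib(1) = 1 + 1 = 2
fib(4) = fib(3) + fib(2) = 2 + 1 = 3
fib(5) = fib(4) + fib(3) = 3 + 2 = 5
fib(6) = fib(5) + fib(4) = 5 + 3 = 8
fib(7) = fib(6) + fib(5) = 8 + 5 = 13
fib(8) = fib(7) + fib(6) = 13 + 8 = 21
fib(9) = fib(8) + fib(7) = 21 + 13 = 34
fib(10) = fib(9) + fib(8) = 34 + 21 = 55
fib(11) = fib(10) + fib(9) = 55 + 34 = 89
fib(12) = fib(11) + fib(10) = 89 + 55 = 144
fib(13) = fib(12) + fib(11) = 144 + 89 = 233
fib(14) = fib(13) + fib(12) = 233 + 144 = 377
fib(15) = fib(14) + fib(13) = 377 + 233 = 610
fib(16) = fib(15) + fib(14) = 610 + 377 = 987
fib(17) = fib(16) + fib(15) = 987 + 610 = 1597
fib(18) = fib(17) + fib(16) = 1597 + 987 = 2584
fib(19) = fib(18) + fib(17) = 2584 + 1597 = 4181
fib(20) = fib(19) + fib(18) = 4181 + 2584 = 6765
fib(21) = fib(20) + fib(19) = 6765 + 4181 = 10946
fib(22) = fib(21) + fib(20) = 10946 + 6765 = 17711
fib(23) = fib(22) + fib(21) = 17711 + 10946 = 28657
fib(24) = fib(23) + fib(22) = 28657 + 17711 = 46368
fib(25) = fib(24) + fib(23) = 46368 + 28657 = 75025
fib(26) = fib(25) + fib(24) = 75025 + 46368 = 121393
fib(27) = fib(26) + fib(25) = 121393 + 75025 = 196418
fib(28) = fib(27) + fib(26) = 196418 + 121393 = 317811

317811


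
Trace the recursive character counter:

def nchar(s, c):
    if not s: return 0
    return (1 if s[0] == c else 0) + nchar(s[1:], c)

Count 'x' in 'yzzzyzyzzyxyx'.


s[0]='y' != 'x' -> 0
s[0]='z' != 'x' -> 0
s[0]='z' != 'x' -> 0
s[0]='z' != 'x' -> 0
s[0]='y' != 'x' -> 0
s[0]='z' != 'x' -> 0
s[0]='y' != 'x' -> 0
s[0]='z' != 'x' -> 0
s[0]='z' != 'x' -> 0
s[0]='y' != 'x' -> 0
s[0]='x' == 'x' -> 1
s[0]='y' != 'x' -> 0
s[0]='x' == 'x' -> 1
Sum: 0 + 0 + 0 + 0 + 0 + 0 + 0 + 0 + 0 + 0 + 1 + 0 + 1 = 2

2


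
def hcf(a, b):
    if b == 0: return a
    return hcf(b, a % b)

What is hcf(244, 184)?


hcf(244, 184) = hcf(184, 60)
hcf(184, 60) = hcf(60, 4)
hcf(60, 4) = hcf(4, 0)
hcf(4, 0) = 4  (base case)

4


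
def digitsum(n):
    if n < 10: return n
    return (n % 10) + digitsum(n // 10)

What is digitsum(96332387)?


digitsum(96332387) = 7 + digitsum(9633238)
digitsum(9633238) = 8 + digitsum(963323)
digitsum(963323) = 3 + digitsum(96332)
digitsum(96332) = 2 + digitsum(9633)
digitsum(9633) = 3 + digitsum(963)
digitsum(963) = 3 + digitsum(96)
digitsum(96) = 6 + digitsum(9)
digitsum(9) = 9  (base case)
Total: 7 + 8 + 3 + 2 + 3 + 3 + 6 + 9 = 41

41


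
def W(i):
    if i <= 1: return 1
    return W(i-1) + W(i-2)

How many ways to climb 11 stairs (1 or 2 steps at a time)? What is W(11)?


Building up from base cases:
W(0) = 1
W(1) = 1
W(2) = W(1) + W(0) = 1 + 1 = 2
W(3) = W(2) + W(1) = 2 + 1 = 3
W(4) = W(3) + W(2) = 3 + 2 = 5
W(5) = W(4) + W(3) = 5 + 3 = 8
W(6) = W(5) + W(4) = 8 + 5 = 13
W(7) = W(6) + W(5) = 13 + 8 = 21
W(8) = W(7) + W(6) = 21 + 13 = 34
W(9) = W(8) + W(7) = 34 + 21 = 55
W(10) = W(9) + W(8) = 55 + 34 = 89
W(11) = W(10) + W(9) = 89 + 55 = 144

144


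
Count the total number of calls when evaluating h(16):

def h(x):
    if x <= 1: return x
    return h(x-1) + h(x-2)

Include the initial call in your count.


Let C(n) = total calls for h(n)
C(0) = 1, C(1) = 1
C(2) = 1 + C(1) + C(0) = 1 + 1 + 1 = 3
C(3) = 1 + C(2) + C(1) = 1 + 3 + 1 = 5
C(4) = 1 + C(3) + C(2) = 1 + 5 + 3 = 9
C(5) = 1 + C(4) + C(3) = 1 + 9 + 5 = 15
C(6) = 1 + C(5) + C(4) = 1 + 15 + 9 = 25
C(7) = 1 + C(6) + C(5) = 1 + 25 + 15 = 41
C(8) = 1 + C(7) + C(6) = 1 + 41 + 25 = 67
C(9) = 1 + C(8) + C(7) = 1 + 67 + 41 = 109
C(10) = 1 + C(9) + C(8) = 1 + 109 + 67 = 177
C(11) = 1 + C(10) + C(9) = 1 + 177 + 109 = 287
C(12) = 1 + C(11) + C(10) = 1 + 287 + 177 = 465
C(13) = 1 + C(12) + C(11) = 1 + 465 + 287 = 753
C(14) = 1 + C(13) + C(12) = 1 + 753 + 465 = 1219
C(15) = 1 + C(14) + C(13) = 1 + 1219 + 753 = 1973
C(16) = 1 + C(15) + C(14) = 1 + 1973 + 1219 = 3193

3193


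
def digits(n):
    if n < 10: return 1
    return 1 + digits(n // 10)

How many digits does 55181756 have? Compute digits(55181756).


digits(55181756) = 1 + digits(5518175)
digits(5518175) = 1 + digits(551817)
digits(551817) = 1 + digits(55181)
digits(55181) = 1 + digits(5518)
digits(5518) = 1 + digits(551)
digits(551) = 1 + digits(55)
digits(55) = 1 + digits(5)
digits(5) = 1  (base case: 5 < 10)
Unwinding: 1 + 1 + 1 + 1 + 1 + 1 + 1 + 1 = 8

8


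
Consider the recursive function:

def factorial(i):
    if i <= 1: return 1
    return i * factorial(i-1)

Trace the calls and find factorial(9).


factorial(9)
= 9 * factorial(8)
= 9 * 8 * factorial(7)
= 9 * 8 * 7 * factorial(6)
= 9 * 8 * 7 * 6 * factorial(5)
= 9 * 8 * 7 * 6 * 5 * factorial(4)
= 9 * 8 * 7 * 6 * 5 * 4 * factorial(3)
= 9 * 8 * 7 * 6 * 5 * 4 * 3 * factorial(2)
= 9 * 8 * 7 * 6 * 5 * 4 * 3 * 2 * factorial(1)
= 9 * 8 * 7 * 6 * 5 * 4 * 3 * 2 * 1
= 362880

362880


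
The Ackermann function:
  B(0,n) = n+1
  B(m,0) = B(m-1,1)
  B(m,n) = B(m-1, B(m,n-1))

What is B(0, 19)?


B(0, 19) = 20
Result: B(0, 19) = 20

20


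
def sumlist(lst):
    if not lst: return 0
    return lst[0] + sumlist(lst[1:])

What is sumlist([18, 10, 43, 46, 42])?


sumlist([18, 10, 43, 46, 42]) = 18 + sumlist([10, 43, 46, 42])
sumlist([10, 43, 46, 42]) = 10 + sumlist([43, 46, 42])
sumlist([43, 46, 42]) = 43 + sumlist([46, 42])
sumlist([46, 42]) = 46 + sumlist([42])
sumlist([42]) = 42 + sumlist([])
sumlist([]) = 0  (base case)
Total: 18 + 10 + 43 + 46 + 42 + 0 = 159

159


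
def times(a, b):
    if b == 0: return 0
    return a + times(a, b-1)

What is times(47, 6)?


times(47, 6) = 47 + times(47, 5)
times(47, 5) = 47 + times(47, 4)
times(47, 4) = 47 + times(47, 3)
times(47, 3) = 47 + times(47, 2)
times(47, 2) = 47 + times(47, 1)
times(47, 1) = 47 + times(47, 0)
times(47, 0) = 0  (base case)
Total: 47 + 47 + 47 + 47 + 47 + 47 + 0 = 282

282


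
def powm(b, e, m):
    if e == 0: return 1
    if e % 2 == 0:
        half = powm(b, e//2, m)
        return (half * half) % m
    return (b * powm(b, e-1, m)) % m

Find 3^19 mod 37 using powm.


powm(3, 19, 37): e is odd, compute powm(3, 18, 37)
  powm(3, 18, 37): e is even, compute powm(3, 9, 37)
    powm(3, 9, 37): e is odd, compute powm(3, 8, 37)
      powm(3, 8, 37): e is even, compute powm(3, 4, 37)
        powm(3, 4, 37): e is even, compute powm(3, 2, 37)
          powm(3, 2, 37): e is even, compute powm(3, 1, 37)
          powm(3, 1, 37): e is odd, compute powm(3, 0, 37)
          powm(3, 0, 37) = 1
          (3 * 1) % 37 = 3
          half=3, (3*3) % 37 = 9
        half=9, (9*9) % 37 = 7
      half=7, (7*7) % 37 = 12
    (3 * 12) % 37 = 36
  half=36, (36*36) % 37 = 1
(3 * 1) % 37 = 3

3


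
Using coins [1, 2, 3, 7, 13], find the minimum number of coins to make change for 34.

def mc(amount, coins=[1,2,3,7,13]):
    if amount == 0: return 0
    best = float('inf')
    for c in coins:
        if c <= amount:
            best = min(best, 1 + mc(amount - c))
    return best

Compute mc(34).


Building up with DP:
mc(0) = 0
mc(1) = min(1+mc(0)=1+0=1) = 1
mc(2) = min(1+mc(1)=1+1=2, 1+mc(0)=1+0=1) = 1
mc(3) = min(1+mc(2)=1+1=2, 1+mc(1)=1+1=2, 1+mc(0)=1+0=1) = 1
mc(4) = min(1+mc(3)=1+1=2, 1+mc(2)=1+1=2, 1+mc(1)=1+1=2) = 2
mc(5) = min(1+mc(4)=1+2=3, 1+mc(3)=1+1=2, 1+mc(2)=1+1=2) = 2
mc(6) = min(1+mc(5)=1+2=3, 1+mc(4)=1+2=3, 1+mc(3)=1+1=2) = 2
mc(7) = min(1+mc(6)=1+2=3, 1+mc(5)=1+2=3, 1+mc(4)=1+2=3, 1+mc(0)=1+0=1) = 1
mc(8) = min(1+mc(7)=1+1=2, 1+mc(6)=1+2=3, 1+mc(5)=1+2=3, 1+mc(1)=1+1=2) = 2
mc(9) = min(1+mc(8)=1+2=3, 1+mc(7)=1+1=2, 1+mc(6)=1+2=3, 1+mc(2)=1+1=2) = 2
mc(10) = min(1+mc(9)=1+2=3, 1+mc(8)=1+2=3, 1+mc(7)=1+1=2, 1+mc(3)=1+1=2) = 2
mc(11) = min(1+mc(10)=1+2=3, 1+mc(9)=1+2=3, 1+mc(8)=1+2=3, 1+mc(4)=1+2=3) = 3
mc(12) = min(1+mc(11)=1+3=4, 1+mc(10)=1+2=3, 1+mc(9)=1+2=3, 1+mc(5)=1+2=3) = 3
mc(13) = min(1+mc(12)=1+3=4, 1+mc(11)=1+3=4, 1+mc(10)=1+2=3, 1+mc(6)=1+2=3, 1+mc(0)=1+0=1) = 1
mc(14) = min(1+mc(13)=1+1=2, 1+mc(12)=1+3=4, 1+mc(11)=1+3=4, 1+mc(7)=1+1=2, 1+mc(1)=1+1=2) = 2
mc(15) = min(1+mc(14)=1+2=3, 1+mc(13)=1+1=2, 1+mc(12)=1+3=4, 1+mc(8)=1+2=3, 1+mc(2)=1+1=2) = 2
mc(16) = min(1+mc(15)=1+2=3, 1+mc(14)=1+2=3, 1+mc(13)=1+1=2, 1+mc(9)=1+2=3, 1+mc(3)=1+1=2) = 2
mc(17) = min(1+mc(16)=1+2=3, 1+mc(15)=1+2=3, 1+mc(14)=1+2=3, 1+mc(10)=1+2=3, 1+mc(4)=1+2=3) = 3
mc(18) = min(1+mc(17)=1+3=4, 1+mc(16)=1+2=3, 1+mc(15)=1+2=3, 1+mc(11)=1+3=4, 1+mc(5)=1+2=3) = 3
mc(19) = min(1+mc(18)=1+3=4, 1+mc(17)=1+3=4, 1+mc(16)=1+2=3, 1+mc(12)=1+3=4, 1+mc(6)=1+2=3) = 3
mc(20) = min(1+mc(19)=1+3=4, 1+mc(18)=1+3=4, 1+mc(17)=1+3=4, 1+mc(13)=1+1=2, 1+mc(7)=1+1=2) = 2
mc(21) = min(1+mc(20)=1+2=3, 1+mc(19)=1+3=4, 1+mc(18)=1+3=4, 1+mc(14)=1+2=3, 1+mc(8)=1+2=3) = 3
mc(22) = min(1+mc(21)=1+3=4, 1+mc(20)=1+2=3, 1+mc(19)=1+3=4, 1+mc(15)=1+2=3, 1+mc(9)=1+2=3) = 3
mc(23) = min(1+mc(22)=1+3=4, 1+mc(21)=1+3=4, 1+mc(20)=1+2=3, 1+mc(16)=1+2=3, 1+mc(10)=1+2=3) = 3
mc(24) = min(1+mc(23)=1+3=4, 1+mc(22)=1+3=4, 1+mc(21)=1+3=4, 1+mc(17)=1+3=4, 1+mc(11)=1+3=4) = 4
mc(25) = min(1+mc(24)=1+4=5, 1+mc(23)=1+3=4, 1+mc(22)=1+3=4, 1+mc(18)=1+3=4, 1+mc(12)=1+3=4) = 4
mc(26) = min(1+mc(25)=1+4=5, 1+mc(24)=1+4=5, 1+mc(23)=1+3=4, 1+mc(19)=1+3=4, 1+mc(13)=1+1=2) = 2
mc(27) = min(1+mc(26)=1+2=3, 1+mc(25)=1+4=5, 1+mc(24)=1+4=5, 1+mc(20)=1+2=3, 1+mc(14)=1+2=3) = 3
mc(28) = min(1+mc(27)=1+3=4, 1+mc(26)=1+2=3, 1+mc(25)=1+4=5, 1+mc(21)=1+3=4, 1+mc(15)=1+2=3) = 3
mc(29) = min(1+mc(28)=1+3=4, 1+mc(27)=1+3=4, 1+mc(26)=1+2=3, 1+mc(22)=1+3=4, 1+mc(16)=1+2=3) = 3
mc(30) = min(1+mc(29)=1+3=4, 1+mc(28)=1+3=4, 1+mc(27)=1+3=4, 1+mc(23)=1+3=4, 1+mc(17)=1+3=4) = 4
mc(31) = min(1+mc(30)=1+4=5, 1+mc(29)=1+3=4, 1+mc(28)=1+3=4, 1+mc(24)=1+4=5, 1+mc(18)=1+3=4) = 4
mc(32) = min(1+mc(31)=1+4=5, 1+mc(30)=1+4=5, 1+mc(29)=1+3=4, 1+mc(25)=1+4=5, 1+mc(19)=1+3=4) = 4
mc(33) = min(1+mc(32)=1+4=5, 1+mc(31)=1+4=5, 1+mc(30)=1+4=5, 1+mc(26)=1+2=3, 1+mc(20)=1+2=3) = 3
mc(34) = min(1+mc(33)=1+3=4, 1+mc(32)=1+4=5, 1+mc(31)=1+4=5, 1+mc(27)=1+3=4, 1+mc(21)=1+3=4) = 4

4


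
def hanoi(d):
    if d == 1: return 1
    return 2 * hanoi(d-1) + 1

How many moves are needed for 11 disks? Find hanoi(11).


hanoi(11) = 2 * hanoi(10) + 1
hanoi(10) = 2 * hanoi(9) + 1
hanoi(9) = 2 * hanoi(8) + 1
hanoi(8) = 2 * hanoi(7) + 1
hanoi(7) = 2 * hanoi(6) + 1
hanoi(6) = 2 * hanoi(5) + 1
hanoi(5) = 2 * hanoi(4) + 1
hanoi(4) = 2 * hanoi(3) + 1
hanoi(3) = 2 * hanoi(2) + 1
hanoi(2) = 2 * hanoi(1) + 1
hanoi(1) = 1  (base case)
hanoi(2) = 2 * 1 + 1 = 3
hanoi(3) = 2 * 3 + 1 = 7
hanoi(4) = 2 * 7 + 1 = 15
hanoi(5) = 2 * 15 + 1 = 31
hanoi(6) = 2 * 31 + 1 = 63
hanoi(7) = 2 * 63 + 1 = 127
hanoi(8) = 2 * 127 + 1 = 255
hanoi(9) = 2 * 255 + 1 = 511
hanoi(10) = 2 * 511 + 1 = 1023
hanoi(11) = 2 * 1023 + 1 = 2047

2047


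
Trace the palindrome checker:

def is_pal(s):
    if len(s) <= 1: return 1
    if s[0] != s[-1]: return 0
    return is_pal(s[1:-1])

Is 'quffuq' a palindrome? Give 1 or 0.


is_pal('quffuq'): s[0]='q' == s[-1]='q' -> check is_pal('uffu')
is_pal('uffu'): s[0]='u' == s[-1]='u' -> check is_pal('ff')
is_pal('ff'): s[0]='f' == s[-1]='f' -> check is_pal('')
is_pal(''): len <= 1 -> return 1  (base case)
Result: 1 (palindrome)

1


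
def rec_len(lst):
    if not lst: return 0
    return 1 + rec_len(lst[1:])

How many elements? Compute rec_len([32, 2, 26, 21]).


rec_len([32, 2, 26, 21]) = 1 + rec_len([2, 26, 21])
rec_len([2, 26, 21]) = 1 + rec_len([26, 21])
rec_len([26, 21]) = 1 + rec_len([21])
rec_len([21]) = 1 + rec_len([])
rec_len([]) = 0  (base case)
Unwinding: 1 + 1 + 1 + 1 + 0 = 4

4


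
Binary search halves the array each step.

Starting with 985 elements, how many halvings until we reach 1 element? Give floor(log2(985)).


985 / 2 = 492
492 / 2 = 246
246 / 2 = 123
123 / 2 = 61
61 / 2 = 30
30 / 2 = 15
15 / 2 = 7
7 / 2 = 3
3 / 2 = 1
Reached 1 after 9 halvings

9


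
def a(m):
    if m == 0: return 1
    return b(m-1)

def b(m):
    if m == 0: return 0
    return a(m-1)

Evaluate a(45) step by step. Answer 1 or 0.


a(45) = b(44)
b(44) = a(43)
a(43) = b(42)
b(42) = a(41)
a(41) = b(40)
b(40) = a(39)
a(39) = b(38)
b(38) = a(37)
a(37) = b(36)
b(36) = a(35)
a(35) = b(34)
b(34) = a(33)
a(33) = b(32)
b(32) = a(31)
a(31) = b(30)
b(30) = a(29)
a(29) = b(28)
b(28) = a(27)
a(27) = b(26)
b(26) = a(25)
a(25) = b(24)
b(24) = a(23)
a(23) = b(22)
b(22) = a(21)
a(21) = b(20)
b(20) = a(19)
a(19) = b(18)
b(18) = a(17)
a(17) = b(16)
b(16) = a(15)
a(15) = b(14)
b(14) = a(13)
a(13) = b(12)
b(12) = a(11)
a(11) = b(10)
b(10) = a(9)
a(9) = b(8)
b(8) = a(7)
a(7) = b(6)
b(6) = a(5)
a(5) = b(4)
b(4) = a(3)
a(3) = b(2)
b(2) = a(1)
a(1) = b(0)
b(0) = 0  (base case)
Result: 0

0


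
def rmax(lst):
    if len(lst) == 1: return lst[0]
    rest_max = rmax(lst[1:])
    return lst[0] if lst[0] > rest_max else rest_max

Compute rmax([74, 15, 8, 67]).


rmax([74, 15, 8, 67]): compare 74 with rmax([15, 8, 67])
rmax([15, 8, 67]): compare 15 with rmax([8, 67])
rmax([8, 67]): compare 8 with rmax([67])
rmax([67]) = 67  (base case)
Compare 8 with 67 -> 67
Compare 15 with 67 -> 67
Compare 74 with 67 -> 74

74


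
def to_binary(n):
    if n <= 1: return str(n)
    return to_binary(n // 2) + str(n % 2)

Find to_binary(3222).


to_binary(3222) = to_binary(1611) + '0'
to_binary(1611) = to_binary(805) + '1'
to_binary(805) = to_binary(402) + '1'
to_binary(402) = to_binary(201) + '0'
to_binary(201) = to_binary(100) + '1'
to_binary(100) = to_binary(50) + '0'
to_binary(50) = to_binary(25) + '0'
to_binary(25) = to_binary(12) + '1'
to_binary(12) = to_binary(6) + '0'
to_binary(6) = to_binary(3) + '0'
to_binary(3) = to_binary(1) + '1'
to_binary(1) = '1'  (base case)
Concatenating: '1' + '1' + '0' + '0' + '1' + '0' + '0' + '1' + '0' + '1' + '1' + '0' = '110010010110'

110010010110


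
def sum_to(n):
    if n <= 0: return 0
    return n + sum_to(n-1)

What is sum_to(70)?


sum_to(70)
= 70 + 69 + 68 + 67 + 66 + 65 + 64 + 63 + 62 + 61 + 60 + 59 + 58 + 57 + 56 + 55 + 54 + 53 + 52 + 51 + 50 + 49 + 48 + 47 + 46 + 45 + 44 + 43 + 42 + 41 + 40 + 39 + 38 + 37 + 36 + 35 + 34 + 33 + 32 + 31 + 30 + 29 + 28 + 27 + 26 + 25 + 24 + 23 + 22 + 21 + 20 + 19 + 18 + 17 + 16 + 15 + 14 + 13 + 12 + 11 + 10 + 9 + 8 + 7 + 6 + 5 + 4 + 3 + 2 + 1 + sum_to(0)
= 70 + 69 + 68 + 67 + 66 + 65 + 64 + 63 + 62 + 61 + 60 + 59 + 58 + 57 + 56 + 55 + 54 + 53 + 52 + 51 + 50 + 49 + 48 + 47 + 46 + 45 + 44 + 43 + 42 + 41 + 40 + 39 + 38 + 37 + 36 + 35 + 34 + 33 + 32 + 31 + 30 + 29 + 28 + 27 + 26 + 25 + 24 + 23 + 22 + 21 + 20 + 19 + 18 + 17 + 16 + 15 + 14 + 13 + 12 + 11 + 10 + 9 + 8 + 7 + 6 + 5 + 4 + 3 + 2 + 1 + 0
= 2485

2485


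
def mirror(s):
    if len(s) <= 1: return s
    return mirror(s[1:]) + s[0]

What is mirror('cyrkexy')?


mirror('cyrkexy') = mirror('yrkexy') + 'c'
mirror('yrkexy') = mirror('rkexy') + 'y'
mirror('rkexy') = mirror('kexy') + 'r'
mirror('kexy') = mirror('exy') + 'k'
mirror('exy') = mirror('xy') + 'e'
mirror('xy') = mirror('y') + 'x'
mirror('y') = 'y'  (base case)
Concatenating: 'y' + 'x' + 'e' + 'k' + 'r' + 'y' + 'c' = 'yxekryc'

yxekryc


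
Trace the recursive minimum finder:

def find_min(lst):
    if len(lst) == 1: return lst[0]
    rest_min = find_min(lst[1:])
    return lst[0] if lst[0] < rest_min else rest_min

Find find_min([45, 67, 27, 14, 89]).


find_min([45, 67, 27, 14, 89]): compare 45 with find_min([67, 27, 14, 89])
find_min([67, 27, 14, 89]): compare 67 with find_min([27, 14, 89])
find_min([27, 14, 89]): compare 27 with find_min([14, 89])
find_min([14, 89]): compare 14 with find_min([89])
find_min([89]) = 89  (base case)
Compare 14 with 89 -> 14
Compare 27 with 14 -> 14
Compare 67 with 14 -> 14
Compare 45 with 14 -> 14

14


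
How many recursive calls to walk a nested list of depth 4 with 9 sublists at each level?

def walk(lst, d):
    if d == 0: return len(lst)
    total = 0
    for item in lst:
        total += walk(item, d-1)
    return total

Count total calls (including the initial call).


At depth 0 (root): 1 call
At depth 1: each of 1 parents calls walk on 9 children = 9 calls
At depth 2: each of 9 parents calls walk on 9 children = 81 calls
At depth 3: each of 81 parents calls walk on 9 children = 729 calls
At depth 4: each of 729 parents calls walk on 9 children = 6561 calls
Total: 1 + 9 + 81 + 729 + 6561 = 7381

7381


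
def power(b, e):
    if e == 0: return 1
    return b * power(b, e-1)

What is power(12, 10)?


power(12, 10)
= 12 * power(12, 9)
= 12 * 12 * power(12, 8)
= 12 * 12 * 12 * power(12, 7)
= 12 * 12 * 12 * 12 * power(12, 6)
= 12 * 12 * 12 * 12 * 12 * power(12, 5)
= 12 * 12 * 12 * 12 * 12 * 12 * power(12, 4)
= 12 * 12 * 12 * 12 * 12 * 12 * 12 * power(12, 3)
= 12 * 12 * 12 * 12 * 12 * 12 * 12 * 12 * power(12, 2)
= 12 * 12 * 12 * 12 * 12 * 12 * 12 * 12 * 12 * power(12, 1)
= 12 * 12 * 12 * 12 * 12 * 12 * 12 * 12 * 12 * 12 * power(12, 0)
= 12 * 12 * 12 * 12 * 12 * 12 * 12 * 12 * 12 * 12 * 1
= 61917364224

61917364224


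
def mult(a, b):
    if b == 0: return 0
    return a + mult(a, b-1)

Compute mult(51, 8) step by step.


mult(51, 8) = 51 + mult(51, 7)
mult(51, 7) = 51 + mult(51, 6)
mult(51, 6) = 51 + mult(51, 5)
mult(51, 5) = 51 + mult(51, 4)
mult(51, 4) = 51 + mult(51, 3)
mult(51, 3) = 51 + mult(51, 2)
mult(51, 2) = 51 + mult(51, 1)
mult(51, 1) = 51 + mult(51, 0)
mult(51, 0) = 0  (base case)
Total: 51 + 51 + 51 + 51 + 51 + 51 + 51 + 51 + 0 = 408

408


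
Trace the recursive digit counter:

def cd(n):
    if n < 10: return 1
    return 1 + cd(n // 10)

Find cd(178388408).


cd(178388408) = 1 + cd(17838840)
cd(17838840) = 1 + cd(1783884)
cd(1783884) = 1 + cd(178388)
cd(178388) = 1 + cd(17838)
cd(17838) = 1 + cd(1783)
cd(1783) = 1 + cd(178)
cd(178) = 1 + cd(17)
cd(17) = 1 + cd(1)
cd(1) = 1  (base case: 1 < 10)
Unwinding: 1 + 1 + 1 + 1 + 1 + 1 + 1 + 1 + 1 = 9

9


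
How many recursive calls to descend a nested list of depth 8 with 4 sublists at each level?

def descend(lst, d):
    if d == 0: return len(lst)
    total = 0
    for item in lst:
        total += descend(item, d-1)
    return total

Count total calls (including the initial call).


At depth 0 (root): 1 call
At depth 1: each of 1 parents calls descend on 4 children = 4 calls
At depth 2: each of 4 parents calls descend on 4 children = 16 calls
At depth 3: each of 16 parents calls descend on 4 children = 64 calls
At depth 4: each of 64 parents calls descend on 4 children = 256 calls
At depth 5: each of 256 parents calls descend on 4 children = 1024 calls
At depth 6: each of 1024 parents calls descend on 4 children = 4096 calls
At depth 7: each of 4096 parents calls descend on 4 children = 16384 calls
At depth 8: each of 16384 parents calls descend on 4 children = 65536 calls
Total: 1 + 4 + 16 + 64 + 256 + 1024 + 4096 + 16384 + 65536 = 87381

87381


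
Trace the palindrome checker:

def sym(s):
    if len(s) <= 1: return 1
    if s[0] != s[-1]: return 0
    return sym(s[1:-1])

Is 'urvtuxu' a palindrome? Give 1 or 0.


sym('urvtuxu'): s[0]='u' == s[-1]='u' -> check sym('rvtux')
sym('rvtux'): s[0]='r' != s[-1]='x' -> return 0
Result: 0 (not a palindrome)

0


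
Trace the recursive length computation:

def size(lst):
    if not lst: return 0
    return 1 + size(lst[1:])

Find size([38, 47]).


size([38, 47]) = 1 + size([47])
size([47]) = 1 + size([])
size([]) = 0  (base case)
Unwinding: 1 + 1 + 0 = 2

2


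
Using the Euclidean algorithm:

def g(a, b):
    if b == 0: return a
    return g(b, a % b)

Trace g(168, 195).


g(168, 195) = g(195, 168)
g(195, 168) = g(168, 27)
g(168, 27) = g(27, 6)
g(27, 6) = g(6, 3)
g(6, 3) = g(3, 0)
g(3, 0) = 3  (base case)

3


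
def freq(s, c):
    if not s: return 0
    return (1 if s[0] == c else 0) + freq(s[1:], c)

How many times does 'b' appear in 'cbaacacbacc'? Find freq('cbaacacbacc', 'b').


s[0]='c' != 'b' -> 0
s[0]='b' == 'b' -> 1
s[0]='a' != 'b' -> 0
s[0]='a' != 'b' -> 0
s[0]='c' != 'b' -> 0
s[0]='a' != 'b' -> 0
s[0]='c' != 'b' -> 0
s[0]='b' == 'b' -> 1
s[0]='a' != 'b' -> 0
s[0]='c' != 'b' -> 0
s[0]='c' != 'b' -> 0
Sum: 0 + 1 + 0 + 0 + 0 + 0 + 0 + 1 + 0 + 0 + 0 = 2

2


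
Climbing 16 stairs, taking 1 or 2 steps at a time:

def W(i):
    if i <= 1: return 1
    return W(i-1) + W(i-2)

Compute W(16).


Building up from base cases:
W(0) = 1
W(1) = 1
W(2) = W(1) + W(0) = 1 + 1 = 2
W(3) = W(2) + W(1) = 2 + 1 = 3
W(4) = W(3) + W(2) = 3 + 2 = 5
W(5) = W(4) + W(3) = 5 + 3 = 8
W(6) = W(5) + W(4) = 8 + 5 = 13
W(7) = W(6) + W(5) = 13 + 8 = 21
W(8) = W(7) + W(6) = 21 + 13 = 34
W(9) = W(8) + W(7) = 34 + 21 = 55
W(10) = W(9) + W(8) = 55 + 34 = 89
W(11) = W(10) + W(9) = 89 + 55 = 144
W(12) = W(11) + W(10) = 144 + 89 = 233
W(13) = W(12) + W(11) = 233 + 144 = 377
W(14) = W(13) + W(12) = 377 + 233 = 610
W(15) = W(14) + W(13) = 610 + 377 = 987
W(16) = W(15) + W(14) = 987 + 610 = 1597

1597


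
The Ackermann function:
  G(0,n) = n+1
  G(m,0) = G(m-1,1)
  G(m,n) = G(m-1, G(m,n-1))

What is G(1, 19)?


G(1, 19) = G(0, G(1, 18))
  G(1, 18) = G(0, G(1, 17))
    G(1, 17) = G(0, G(1, 16))
      G(1, 16) = G(0, G(1, 15))
        G(1, 15) = G(0, G(1, 14))
          G(1, 14) = G(0, G(1, 13))
          G(1, 13) = G(0, G(1, 12))
          G(1, 12) = G(0, G(1, 11))
          G(1, 11) = G(0, G(1, 10))
          G(1, 10) = G(0, G(1, 9))
          G(1, 9) = G(0, G(1, 8))
          G(1, 8) = G(0, G(1, 7))
          G(1, 7) = G(0, G(1, 6))
          G(1, 6) = G(0, G(1, 5))
          G(1, 5) = G(0, G(1, 4))
          G(1, 4) = G(0, G(1, 3))
          G(1, 3) = G(0, G(1, 2))
          G(1, 2) = G(0, G(1, 1))
          G(1, 1) = G(0, G(1, 0))
          G(1, 0) = G(0, 1)
          G(0, 1) = 2
            = G(0, 2)
          G(0, 2) = 3
            = G(0, 3)
          G(0, 3) = 4
... (trace truncated)
Result: G(1, 19) = 21

21


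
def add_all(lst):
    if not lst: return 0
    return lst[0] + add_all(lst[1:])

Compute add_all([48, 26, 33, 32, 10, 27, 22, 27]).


add_all([48, 26, 33, 32, 10, 27, 22, 27]) = 48 + add_all([26, 33, 32, 10, 27, 22, 27])
add_all([26, 33, 32, 10, 27, 22, 27]) = 26 + add_all([33, 32, 10, 27, 22, 27])
add_all([33, 32, 10, 27, 22, 27]) = 33 + add_all([32, 10, 27, 22, 27])
add_all([32, 10, 27, 22, 27]) = 32 + add_all([10, 27, 22, 27])
add_all([10, 27, 22, 27]) = 10 + add_all([27, 22, 27])
add_all([27, 22, 27]) = 27 + add_all([22, 27])
add_all([22, 27]) = 22 + add_all([27])
add_all([27]) = 27 + add_all([])
add_all([]) = 0  (base case)
Total: 48 + 26 + 33 + 32 + 10 + 27 + 22 + 27 + 0 = 225

225


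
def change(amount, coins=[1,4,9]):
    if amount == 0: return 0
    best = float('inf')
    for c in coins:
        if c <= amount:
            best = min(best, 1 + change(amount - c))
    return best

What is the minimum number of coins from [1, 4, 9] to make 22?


Building up with DP:
change(0) = 0
change(1) = min(1+change(0)=1+0=1) = 1
change(2) = min(1+change(1)=1+1=2) = 2
change(3) = min(1+change(2)=1+2=3) = 3
change(4) = min(1+change(3)=1+3=4, 1+change(0)=1+0=1) = 1
change(5) = min(1+change(4)=1+1=2, 1+change(1)=1+1=2) = 2
change(6) = min(1+change(5)=1+2=3, 1+change(2)=1+2=3) = 3
change(7) = min(1+change(6)=1+3=4, 1+change(3)=1+3=4) = 4
change(8) = min(1+change(7)=1+4=5, 1+change(4)=1+1=2) = 2
change(9) = min(1+change(8)=1+2=3, 1+change(5)=1+2=3, 1+change(0)=1+0=1) = 1
change(10) = min(1+change(9)=1+1=2, 1+change(6)=1+3=4, 1+change(1)=1+1=2) = 2
change(11) = min(1+change(10)=1+2=3, 1+change(7)=1+4=5, 1+change(2)=1+2=3) = 3
change(12) = min(1+change(11)=1+3=4, 1+change(8)=1+2=3, 1+change(3)=1+3=4) = 3
change(13) = min(1+change(12)=1+3=4, 1+change(9)=1+1=2, 1+change(4)=1+1=2) = 2
change(14) = min(1+change(13)=1+2=3, 1+change(10)=1+2=3, 1+change(5)=1+2=3) = 3
change(15) = min(1+change(14)=1+3=4, 1+change(11)=1+3=4, 1+change(6)=1+3=4) = 4
change(16) = min(1+change(15)=1+4=5, 1+change(12)=1+3=4, 1+change(7)=1+4=5) = 4
change(17) = min(1+change(16)=1+4=5, 1+change(13)=1+2=3, 1+change(8)=1+2=3) = 3
change(18) = min(1+change(17)=1+3=4, 1+change(14)=1+3=4, 1+change(9)=1+1=2) = 2
change(19) = min(1+change(18)=1+2=3, 1+change(15)=1+4=5, 1+change(10)=1+2=3) = 3
change(20) = min(1+change(19)=1+3=4, 1+change(16)=1+4=5, 1+change(11)=1+3=4) = 4
change(21) = min(1+change(20)=1+4=5, 1+change(17)=1+3=4, 1+change(12)=1+3=4) = 4
change(22) = min(1+change(21)=1+4=5, 1+change(18)=1+2=3, 1+change(13)=1+2=3) = 3

3


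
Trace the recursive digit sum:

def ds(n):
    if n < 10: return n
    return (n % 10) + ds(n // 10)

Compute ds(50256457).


ds(50256457) = 7 + ds(5025645)
ds(5025645) = 5 + ds(502564)
ds(502564) = 4 + ds(50256)
ds(50256) = 6 + ds(5025)
ds(5025) = 5 + ds(502)
ds(502) = 2 + ds(50)
ds(50) = 0 + ds(5)
ds(5) = 5  (base case)
Total: 7 + 5 + 4 + 6 + 5 + 2 + 0 + 5 = 34

34


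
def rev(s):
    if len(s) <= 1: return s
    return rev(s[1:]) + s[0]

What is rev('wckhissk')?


rev('wckhissk') = rev('ckhissk') + 'w'
rev('ckhissk') = rev('khissk') + 'c'
rev('khissk') = rev('hissk') + 'k'
rev('hissk') = rev('issk') + 'h'
rev('issk') = rev('ssk') + 'i'
rev('ssk') = rev('sk') + 's'
rev('sk') = rev('k') + 's'
rev('k') = 'k'  (base case)
Concatenating: 'k' + 's' + 's' + 'i' + 'h' + 'k' + 'c' + 'w' = 'kssihkcw'

kssihkcw


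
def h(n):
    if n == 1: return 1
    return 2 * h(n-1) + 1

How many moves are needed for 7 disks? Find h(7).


h(7) = 2 * h(6) + 1
h(6) = 2 * h(5) + 1
h(5) = 2 * h(4) + 1
h(4) = 2 * h(3) + 1
h(3) = 2 * h(2) + 1
h(2) = 2 * h(1) + 1
h(1) = 1  (base case)
h(2) = 2 * 1 + 1 = 3
h(3) = 2 * 3 + 1 = 7
h(4) = 2 * 7 + 1 = 15
h(5) = 2 * 15 + 1 = 31
h(6) = 2 * 31 + 1 = 63
h(7) = 2 * 63 + 1 = 127

127


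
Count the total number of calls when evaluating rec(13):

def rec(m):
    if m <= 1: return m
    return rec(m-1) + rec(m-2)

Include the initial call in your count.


Let C(n) = total calls for rec(n)
C(0) = 1, C(1) = 1
C(2) = 1 + C(1) + C(0) = 1 + 1 + 1 = 3
C(3) = 1 + C(2) + C(1) = 1 + 3 + 1 = 5
C(4) = 1 + C(3) + C(2) = 1 + 5 + 3 = 9
C(5) = 1 + C(4) + C(3) = 1 + 9 + 5 = 15
C(6) = 1 + C(5) + C(4) = 1 + 15 + 9 = 25
C(7) = 1 + C(6) + C(5) = 1 + 25 + 15 = 41
C(8) = 1 + C(7) + C(6) = 1 + 41 + 25 = 67
C(9) = 1 + C(8) + C(7) = 1 + 67 + 41 = 109
C(10) = 1 + C(9) + C(8) = 1 + 109 + 67 = 177
C(11) = 1 + C(10) + C(9) = 1 + 177 + 109 = 287
C(12) = 1 + C(11) + C(10) = 1 + 287 + 177 = 465
C(13) = 1 + C(12) + C(11) = 1 + 465 + 287 = 753

753


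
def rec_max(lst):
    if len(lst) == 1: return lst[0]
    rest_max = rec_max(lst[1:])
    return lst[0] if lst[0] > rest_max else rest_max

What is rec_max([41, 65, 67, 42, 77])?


rec_max([41, 65, 67, 42, 77]): compare 41 with rec_max([65, 67, 42, 77])
rec_max([65, 67, 42, 77]): compare 65 with rec_max([67, 42, 77])
rec_max([67, 42, 77]): compare 67 with rec_max([42, 77])
rec_max([42, 77]): compare 42 with rec_max([77])
rec_max([77]) = 77  (base case)
Compare 42 with 77 -> 77
Compare 67 with 77 -> 77
Compare 65 with 77 -> 77
Compare 41 with 77 -> 77

77


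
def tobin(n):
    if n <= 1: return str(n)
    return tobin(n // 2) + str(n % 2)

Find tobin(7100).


tobin(7100) = tobin(3550) + '0'
tobin(3550) = tobin(1775) + '0'
tobin(1775) = tobin(887) + '1'
tobin(887) = tobin(443) + '1'
tobin(443) = tobin(221) + '1'
tobin(221) = tobin(110) + '1'
tobin(110) = tobin(55) + '0'
tobin(55) = tobin(27) + '1'
tobin(27) = tobin(13) + '1'
tobin(13) = tobin(6) + '1'
tobin(6) = tobin(3) + '0'
tobin(3) = tobin(1) + '1'
tobin(1) = '1'  (base case)
Concatenating: '1' + '1' + '0' + '1' + '1' + '1' + '0' + '1' + '1' + '1' + '1' + '0' + '0' = '1101110111100'

1101110111100


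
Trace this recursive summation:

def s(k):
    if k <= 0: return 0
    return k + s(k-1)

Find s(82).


s(82)
= 82 + 81 + 80 + 79 + 78 + 77 + 76 + 75 + 74 + 73 + 72 + 71 + 70 + 69 + 68 + 67 + 66 + 65 + 64 + 63 + 62 + 61 + 60 + 59 + 58 + 57 + 56 + 55 + 54 + 53 + 52 + 51 + 50 + 49 + 48 + 47 + 46 + 45 + 44 + 43 + 42 + 41 + 40 + 39 + 38 + 37 + 36 + 35 + 34 + 33 + 32 + 31 + 30 + 29 + 28 + 27 + 26 + 25 + 24 + 23 + 22 + 21 + 20 + 19 + 18 + 17 + 16 + 15 + 14 + 13 + 12 + 11 + 10 + 9 + 8 + 7 + 6 + 5 + 4 + 3 + 2 + 1 + s(0)
= 82 + 81 + 80 + 79 + 78 + 77 + 76 + 75 + 74 + 73 + 72 + 71 + 70 + 69 + 68 + 67 + 66 + 65 + 64 + 63 + 62 + 61 + 60 + 59 + 58 + 57 + 56 + 55 + 54 + 53 + 52 + 51 + 50 + 49 + 48 + 47 + 46 + 45 + 44 + 43 + 42 + 41 + 40 + 39 + 38 + 37 + 36 + 35 + 34 + 33 + 32 + 31 + 30 + 29 + 28 + 27 + 26 + 25 + 24 + 23 + 22 + 21 + 20 + 19 + 18 + 17 + 16 + 15 + 14 + 13 + 12 + 11 + 10 + 9 + 8 + 7 + 6 + 5 + 4 + 3 + 2 + 1 + 0
= 3403

3403


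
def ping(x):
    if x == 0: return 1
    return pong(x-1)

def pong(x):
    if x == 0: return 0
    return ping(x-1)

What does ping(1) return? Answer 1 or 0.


ping(1) = pong(0)
pong(0) = 0  (base case)
Result: 0

0


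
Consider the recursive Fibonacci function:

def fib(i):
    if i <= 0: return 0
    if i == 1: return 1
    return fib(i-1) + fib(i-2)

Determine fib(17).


Computing fib(17) bottom-up:
fib(0) = 0
fib(1) = 1
fib(2) = fib(1) + fib(0) = 1 + 0 = 1
fib(3) = fib(2) + fib(1) = 1 + 1 = 2
fib(4) = fib(3) + fib(2) = 2 + 1 = 3
fib(5) = fib(4) + fib(3) = 3 + 2 = 5
fib(6) = fib(5) + fib(4) = 5 + 3 = 8
fib(7) = fib(6) + fib(5) = 8 + 5 = 13
fib(8) = fib(7) + fib(6) = 13 + 8 = 21
fib(9) = fib(8) + fib(7) = 21 + 13 = 34
fib(10) = fib(9) + fib(8) = 34 + 21 = 55
fib(11) = fib(10) + fib(9) = 55 + 34 = 89
fib(12) = fib(11) + fib(10) = 89 + 55 = 144
fib(13) = fib(12) + fib(11) = 144 + 89 = 233
fib(14) = fib(13) + fib(12) = 233 + 144 = 377
fib(15) = fib(14) + fib(13) = 377 + 233 = 610
fib(16) = fib(15) + fib(14) = 610 + 377 = 987
fib(17) = fib(16) + fib(15) = 987 + 610 = 1597

1597


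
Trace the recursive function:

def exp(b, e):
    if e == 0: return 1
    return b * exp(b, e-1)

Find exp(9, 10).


exp(9, 10)
= 9 * exp(9, 9)
= 9 * 9 * exp(9, 8)
= 9 * 9 * 9 * exp(9, 7)
= 9 * 9 * 9 * 9 * exp(9, 6)
= 9 * 9 * 9 * 9 * 9 * exp(9, 5)
= 9 * 9 * 9 * 9 * 9 * 9 * exp(9, 4)
= 9 * 9 * 9 * 9 * 9 * 9 * 9 * exp(9, 3)
= 9 * 9 * 9 * 9 * 9 * 9 * 9 * 9 * exp(9, 2)
= 9 * 9 * 9 * 9 * 9 * 9 * 9 * 9 * 9 * exp(9, 1)
= 9 * 9 * 9 * 9 * 9 * 9 * 9 * 9 * 9 * 9 * exp(9, 0)
= 9 * 9 * 9 * 9 * 9 * 9 * 9 * 9 * 9 * 9 * 1
= 3486784401

3486784401


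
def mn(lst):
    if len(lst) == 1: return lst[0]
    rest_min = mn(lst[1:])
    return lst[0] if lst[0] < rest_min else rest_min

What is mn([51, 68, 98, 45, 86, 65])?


mn([51, 68, 98, 45, 86, 65]): compare 51 with mn([68, 98, 45, 86, 65])
mn([68, 98, 45, 86, 65]): compare 68 with mn([98, 45, 86, 65])
mn([98, 45, 86, 65]): compare 98 with mn([45, 86, 65])
mn([45, 86, 65]): compare 45 with mn([86, 65])
mn([86, 65]): compare 86 with mn([65])
mn([65]) = 65  (base case)
Compare 86 with 65 -> 65
Compare 45 with 65 -> 45
Compare 98 with 45 -> 45
Compare 68 with 45 -> 45
Compare 51 with 45 -> 45

45


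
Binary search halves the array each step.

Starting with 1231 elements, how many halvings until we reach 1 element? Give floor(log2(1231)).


1231 / 2 = 615
615 / 2 = 307
307 / 2 = 153
153 / 2 = 76
76 / 2 = 38
38 / 2 = 19
19 / 2 = 9
9 / 2 = 4
4 / 2 = 2
2 / 2 = 1
Reached 1 after 10 halvings

10


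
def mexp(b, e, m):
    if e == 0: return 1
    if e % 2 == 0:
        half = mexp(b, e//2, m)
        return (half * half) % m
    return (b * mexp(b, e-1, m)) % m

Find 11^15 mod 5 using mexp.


mexp(11, 15, 5): e is odd, compute mexp(11, 14, 5)
  mexp(11, 14, 5): e is even, compute mexp(11, 7, 5)
    mexp(11, 7, 5): e is odd, compute mexp(11, 6, 5)
      mexp(11, 6, 5): e is even, compute mexp(11, 3, 5)
        mexp(11, 3, 5): e is odd, compute mexp(11, 2, 5)
          mexp(11, 2, 5): e is even, compute mexp(11, 1, 5)
          mexp(11, 1, 5): e is odd, compute mexp(11, 0, 5)
          mexp(11, 0, 5) = 1
          (11 * 1) % 5 = 1
          half=1, (1*1) % 5 = 1
        (11 * 1) % 5 = 1
      half=1, (1*1) % 5 = 1
    (11 * 1) % 5 = 1
  half=1, (1*1) % 5 = 1
(11 * 1) % 5 = 1

1


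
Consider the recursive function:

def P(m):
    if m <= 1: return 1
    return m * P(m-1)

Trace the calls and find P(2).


P(2)
= 2 * P(1)
= 2 * 1
= 2

2


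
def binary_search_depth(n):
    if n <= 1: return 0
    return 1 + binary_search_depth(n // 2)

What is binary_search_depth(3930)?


3930 / 2 = 1965
1965 / 2 = 982
982 / 2 = 491
491 / 2 = 245
245 / 2 = 122
122 / 2 = 61
61 / 2 = 30
30 / 2 = 15
15 / 2 = 7
7 / 2 = 3
3 / 2 = 1
Reached 1 after 11 halvings

11


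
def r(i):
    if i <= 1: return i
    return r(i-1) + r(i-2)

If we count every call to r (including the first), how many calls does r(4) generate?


Let C(n) = total calls for r(n)
C(0) = 1, C(1) = 1
C(2) = 1 + C(1) + C(0) = 1 + 1 + 1 = 3
C(3) = 1 + C(2) + C(1) = 1 + 3 + 1 = 5
C(4) = 1 + C(3) + C(2) = 1 + 5 + 3 = 9

9


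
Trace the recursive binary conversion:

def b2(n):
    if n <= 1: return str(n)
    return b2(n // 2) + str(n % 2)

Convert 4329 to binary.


b2(4329) = b2(2164) + '1'
b2(2164) = b2(1082) + '0'
b2(1082) = b2(541) + '0'
b2(541) = b2(270) + '1'
b2(270) = b2(135) + '0'
b2(135) = b2(67) + '1'
b2(67) = b2(33) + '1'
b2(33) = b2(16) + '1'
b2(16) = b2(8) + '0'
b2(8) = b2(4) + '0'
b2(4) = b2(2) + '0'
b2(2) = b2(1) + '0'
b2(1) = '1'  (base case)
Concatenating: '1' + '0' + '0' + '0' + '0' + '1' + '1' + '1' + '0' + '1' + '0' + '0' + '1' = '1000011101001'

1000011101001


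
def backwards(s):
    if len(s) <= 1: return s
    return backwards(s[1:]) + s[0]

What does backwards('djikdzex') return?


backwards('djikdzex') = backwards('jikdzex') + 'd'
backwards('jikdzex') = backwards('ikdzex') + 'j'
backwards('ikdzex') = backwards('kdzex') + 'i'
backwards('kdzex') = backwards('dzex') + 'k'
backwards('dzex') = backwards('zex') + 'd'
backwards('zex') = backwards('ex') + 'z'
backwards('ex') = backwards('x') + 'e'
backwards('x') = 'x'  (base case)
Concatenating: 'x' + 'e' + 'z' + 'd' + 'k' + 'i' + 'j' + 'd' = 'xezdkijd'

xezdkijd


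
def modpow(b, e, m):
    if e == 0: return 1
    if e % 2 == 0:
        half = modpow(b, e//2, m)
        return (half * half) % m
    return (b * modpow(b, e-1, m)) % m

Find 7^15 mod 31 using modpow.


modpow(7, 15, 31): e is odd, compute modpow(7, 14, 31)
  modpow(7, 14, 31): e is even, compute modpow(7, 7, 31)
    modpow(7, 7, 31): e is odd, compute modpow(7, 6, 31)
      modpow(7, 6, 31): e is even, compute modpow(7, 3, 31)
        modpow(7, 3, 31): e is odd, compute modpow(7, 2, 31)
          modpow(7, 2, 31): e is even, compute modpow(7, 1, 31)
          modpow(7, 1, 31): e is odd, compute modpow(7, 0, 31)
          modpow(7, 0, 31) = 1
          (7 * 1) % 31 = 7
          half=7, (7*7) % 31 = 18
        (7 * 18) % 31 = 2
      half=2, (2*2) % 31 = 4
    (7 * 4) % 31 = 28
  half=28, (28*28) % 31 = 9
(7 * 9) % 31 = 1

1


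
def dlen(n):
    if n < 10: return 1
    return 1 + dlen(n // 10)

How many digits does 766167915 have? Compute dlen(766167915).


dlen(766167915) = 1 + dlen(76616791)
dlen(76616791) = 1 + dlen(7661679)
dlen(7661679) = 1 + dlen(766167)
dlen(766167) = 1 + dlen(76616)
dlen(76616) = 1 + dlen(7661)
dlen(7661) = 1 + dlen(766)
dlen(766) = 1 + dlen(76)
dlen(76) = 1 + dlen(7)
dlen(7) = 1  (base case: 7 < 10)
Unwinding: 1 + 1 + 1 + 1 + 1 + 1 + 1 + 1 + 1 = 9

9


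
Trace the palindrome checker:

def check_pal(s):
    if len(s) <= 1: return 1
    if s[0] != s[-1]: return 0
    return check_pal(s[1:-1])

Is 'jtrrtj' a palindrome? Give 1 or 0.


check_pal('jtrrtj'): s[0]='j' == s[-1]='j' -> check check_pal('trrt')
check_pal('trrt'): s[0]='t' == s[-1]='t' -> check check_pal('rr')
check_pal('rr'): s[0]='r' == s[-1]='r' -> check check_pal('')
check_pal(''): len <= 1 -> return 1  (base case)
Result: 1 (palindrome)

1


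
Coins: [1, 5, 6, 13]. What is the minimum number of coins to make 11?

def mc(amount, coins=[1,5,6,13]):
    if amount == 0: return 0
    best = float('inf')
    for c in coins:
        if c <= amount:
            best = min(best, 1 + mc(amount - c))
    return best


Building up with DP:
mc(0) = 0
mc(1) = min(1+mc(0)=1+0=1) = 1
mc(2) = min(1+mc(1)=1+1=2) = 2
mc(3) = min(1+mc(2)=1+2=3) = 3
mc(4) = min(1+mc(3)=1+3=4) = 4
mc(5) = min(1+mc(4)=1+4=5, 1+mc(0)=1+0=1) = 1
mc(6) = min(1+mc(5)=1+1=2, 1+mc(1)=1+1=2, 1+mc(0)=1+0=1) = 1
mc(7) = min(1+mc(6)=1+1=2, 1+mc(2)=1+2=3, 1+mc(1)=1+1=2) = 2
mc(8) = min(1+mc(7)=1+2=3, 1+mc(3)=1+3=4, 1+mc(2)=1+2=3) = 3
mc(9) = min(1+mc(8)=1+3=4, 1+mc(4)=1+4=5, 1+mc(3)=1+3=4) = 4
mc(10) = min(1+mc(9)=1+4=5, 1+mc(5)=1+1=2, 1+mc(4)=1+4=5) = 2
mc(11) = min(1+mc(10)=1+2=3, 1+mc(6)=1+1=2, 1+mc(5)=1+1=2) = 2

2
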